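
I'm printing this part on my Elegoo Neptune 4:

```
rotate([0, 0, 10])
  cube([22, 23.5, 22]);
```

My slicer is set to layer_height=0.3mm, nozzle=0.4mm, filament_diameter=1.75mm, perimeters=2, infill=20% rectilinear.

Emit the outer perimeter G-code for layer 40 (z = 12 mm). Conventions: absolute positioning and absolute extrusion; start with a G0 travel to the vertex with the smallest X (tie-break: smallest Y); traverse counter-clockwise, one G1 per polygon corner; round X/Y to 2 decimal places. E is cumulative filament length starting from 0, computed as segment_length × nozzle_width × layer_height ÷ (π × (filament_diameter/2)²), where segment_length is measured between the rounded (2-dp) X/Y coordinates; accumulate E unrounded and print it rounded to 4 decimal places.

G0 X-4.08 Y23.14 Z12.00
G1 X0.00 Y0.00 E1.1723
G1 X21.67 Y3.82 E2.2701
G1 X17.59 Y26.96 E3.4423
G1 X-4.08 Y23.14 E4.5401

At z = 12 mm: the cube is present — its section is the full 22×23.5 rectangle; (whole slice rotated 10° about Z — lengths, areas and connectivity unchanged). The outline is a single polygon with 4 vertices. Extrusion per mm of travel: 0.4 × 0.3 / (π × 0.875²) = 0.049890. Accumulating E over each segment gives final E = 4.5401.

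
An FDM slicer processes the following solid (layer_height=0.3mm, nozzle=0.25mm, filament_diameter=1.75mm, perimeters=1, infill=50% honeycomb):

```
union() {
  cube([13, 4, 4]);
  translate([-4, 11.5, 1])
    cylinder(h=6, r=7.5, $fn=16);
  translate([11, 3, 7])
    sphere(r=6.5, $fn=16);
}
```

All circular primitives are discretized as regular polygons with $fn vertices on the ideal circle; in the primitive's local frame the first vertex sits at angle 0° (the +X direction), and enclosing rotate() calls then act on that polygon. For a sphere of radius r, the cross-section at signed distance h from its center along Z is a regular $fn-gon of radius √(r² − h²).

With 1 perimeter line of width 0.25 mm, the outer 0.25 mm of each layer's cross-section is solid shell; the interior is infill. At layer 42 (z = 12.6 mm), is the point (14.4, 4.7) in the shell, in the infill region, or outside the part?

At z = 12.6 mm: the cube is absent (z outside [0, 4]); the cylinder at (-4, 11.5) is absent (z outside [1, 7]); the r=6.5 sphere at (11, 3) contributes a regular 16-gon of circumradius √(6.5²−5.6²) = 3.300; Merging all regions: only the r=6.5 sphere at (11, 3) is present, so the union is just that shape — 1 connected region. Overall, the cross-section is a single solid region. The nearest boundary edge runs (14.05, 4.26)→(13.33, 5.33); distance from the point to it = 0.53 mm. The point is not inside any of the regions above, so it lies outside the cross-section (0.53 mm from the nearest boundary).

outside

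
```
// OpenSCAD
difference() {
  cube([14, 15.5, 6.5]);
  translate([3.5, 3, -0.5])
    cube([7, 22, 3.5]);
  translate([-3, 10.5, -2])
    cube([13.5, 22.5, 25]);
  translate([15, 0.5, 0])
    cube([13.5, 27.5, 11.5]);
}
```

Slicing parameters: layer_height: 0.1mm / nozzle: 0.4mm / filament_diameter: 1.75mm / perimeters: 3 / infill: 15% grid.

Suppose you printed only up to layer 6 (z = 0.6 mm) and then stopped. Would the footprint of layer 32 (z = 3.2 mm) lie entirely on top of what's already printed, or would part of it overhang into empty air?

Compare the two slices. At z = 0.6: the cube is present — its section is the full 14×15.5 rectangle (area 217.00 mm²); the cube at (3.5, 3) (footprint 7×22) is included at this height (area 154.00 mm²); the cube at (-3, 10.5) is present — its section is the full 13.5×22.5 rectangle (area 303.75 mm²); the cube at (15, 0.5) (footprint 13.5×27.5) is included at this height (area 371.25 mm²); Taking the first minus the rest: starting from the 14×15.5 cube (217.00 mm²), the 7×22 cube at (3.5, 3) partially overlaps it — only the 87.50 mm² overlap (of its 154.00 mm²) is removed, clipping the outline; the 13.5×22.5 cube at (-3, 10.5) partially overlaps it — only the 17.50 mm² overlap (of its 303.75 mm²) is removed, clipping the outline; the 13.5×27.5 cube at (15, 0.5) misses the remaining region (no effect) — area = 112.00 mm². At z = 3.2: the 14×15.5 cube contributes its full rectangle (area 217.00 mm²); the cube at (3.5, 3) is absent (z outside [-0.5, 3]); the cube at (-3, 10.5) is present — its section is the full 13.5×22.5 rectangle (area 303.75 mm²); the cube at (15, 0.5) (footprint 13.5×27.5) is included at this height (area 371.25 mm²); Taking the first minus the rest: starting from the 14×15.5 cube (217.00 mm²), the 13.5×22.5 cube at (-3, 10.5) partially overlaps it — only the 52.50 mm² overlap (of its 303.75 mm²) is removed, clipping the outline; the 13.5×27.5 cube at (15, 0.5) misses the remaining region (no effect) — area = 164.50 mm². Checking containment: at z = 3.2 the cross-section extends beyond the z = 0.6 cross-section by about 52.50 mm².

part overhangs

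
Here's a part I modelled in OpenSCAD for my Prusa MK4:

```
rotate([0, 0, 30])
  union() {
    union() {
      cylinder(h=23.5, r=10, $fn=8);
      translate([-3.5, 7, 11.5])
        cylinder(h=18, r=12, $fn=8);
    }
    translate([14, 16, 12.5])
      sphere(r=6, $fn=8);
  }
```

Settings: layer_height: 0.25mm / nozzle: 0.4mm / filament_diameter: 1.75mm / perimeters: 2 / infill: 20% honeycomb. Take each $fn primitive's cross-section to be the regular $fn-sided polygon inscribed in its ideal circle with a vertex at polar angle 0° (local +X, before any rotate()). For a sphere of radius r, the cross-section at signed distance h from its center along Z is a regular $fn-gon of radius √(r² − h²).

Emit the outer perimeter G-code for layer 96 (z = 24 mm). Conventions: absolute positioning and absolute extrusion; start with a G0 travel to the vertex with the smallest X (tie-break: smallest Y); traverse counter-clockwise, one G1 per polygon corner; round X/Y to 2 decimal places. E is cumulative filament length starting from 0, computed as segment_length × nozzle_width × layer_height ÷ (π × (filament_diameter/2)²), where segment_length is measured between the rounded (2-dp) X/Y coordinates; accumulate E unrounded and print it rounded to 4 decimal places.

G0 X-18.12 Y7.42 Z24.00
G1 X-16.92 Y-1.69 E0.3820
G1 X-9.64 Y-7.28 E0.7636
G1 X-0.53 Y-6.08 E1.1456
G1 X5.06 Y1.21 E1.5276
G1 X3.86 Y10.31 E1.9092
G1 X-3.43 Y15.90 E2.2911
G1 X-12.53 Y14.70 E2.6727
G1 X-18.12 Y7.42 E3.0543

At z = 24 mm: the cylinder is not intersected at this z (z outside [0, 23.5]); the cylinder at (-3.5, 7): section is a regular 8-gon, circumradius r=12; Merging all regions: only the r=12 cylinder at (-3.5, 7) is present, so the union is just that shape — 1 connected region; the sphere at (14, 16) is absent (|z−center|=11.500 > r=6); Combining (union): only the result so far is present, so the union is just that shape — 1 connected region; (rotated 30° about Z; rotation is an isometry so areas/perimeters/island counts are preserved). The outline is a single polygon with 8 vertices. Extrusion per mm of travel: 0.4 × 0.25 / (π × 0.875²) = 0.041575. Accumulating E over each segment gives final E = 3.0543.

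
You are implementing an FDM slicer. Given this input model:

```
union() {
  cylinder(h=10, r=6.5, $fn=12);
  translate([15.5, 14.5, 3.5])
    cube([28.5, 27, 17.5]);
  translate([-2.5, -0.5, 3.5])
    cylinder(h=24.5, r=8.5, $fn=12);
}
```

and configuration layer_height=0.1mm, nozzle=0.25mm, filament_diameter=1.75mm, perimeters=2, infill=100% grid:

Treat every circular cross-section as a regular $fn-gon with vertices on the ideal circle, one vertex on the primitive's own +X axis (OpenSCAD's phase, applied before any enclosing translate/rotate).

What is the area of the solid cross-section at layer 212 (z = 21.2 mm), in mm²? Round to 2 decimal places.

At z = 21.2 mm: the cylinder does not reach this height (z outside [0, 10]); the cube at (15.5, 14.5) is not intersected at this z (z outside [3.5, 21]); the r=8.5 cylinder at (-2.5, -0.5) contributes a regular 12-gon of circumradius 8.5 (area = (12/2)·8.500²·sin(360°/12) = 216.75 mm²); Merging all regions: only the r=8.5 cylinder at (-2.5, -0.5) is present, so the union is just that shape — area = 216.75 mm². Overall, the cross-section is a single solid region. Net area = 216.75 mm².

216.75 mm²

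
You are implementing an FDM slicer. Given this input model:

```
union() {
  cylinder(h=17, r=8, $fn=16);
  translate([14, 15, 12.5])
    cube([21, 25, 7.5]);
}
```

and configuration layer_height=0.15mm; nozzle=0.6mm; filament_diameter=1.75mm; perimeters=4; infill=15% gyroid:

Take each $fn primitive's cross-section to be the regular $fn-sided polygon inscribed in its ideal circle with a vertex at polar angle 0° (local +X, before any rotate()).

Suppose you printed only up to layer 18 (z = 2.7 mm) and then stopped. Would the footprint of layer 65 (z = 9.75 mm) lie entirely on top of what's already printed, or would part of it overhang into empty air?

Compare the two slices. At z = 2.7: the r=8 cylinder contributes a regular 16-gon of circumradius 8 (area = (16/2)·8.000²·sin(360°/16) = 195.93 mm²); the cube at (14, 15) is absent (z outside [12.5, 20]); Merging all regions: only the r=8 cylinder is present, so the union is just that shape — area = 195.93 mm². At z = 9.75: the cylinder: section is a regular 16-gon, circumradius r=8 (area = (16/2)·8.000²·sin(360°/16) = 195.93 mm²); the cube at (14, 15) does not reach this height (z outside [12.5, 20]); Combining (union): only the r=8 cylinder is present, so the union is just that shape — area = 195.93 mm². Checking containment: the cross-section at z = 9.75 is a subset of the cross-section at z = 2.7.

entirely on top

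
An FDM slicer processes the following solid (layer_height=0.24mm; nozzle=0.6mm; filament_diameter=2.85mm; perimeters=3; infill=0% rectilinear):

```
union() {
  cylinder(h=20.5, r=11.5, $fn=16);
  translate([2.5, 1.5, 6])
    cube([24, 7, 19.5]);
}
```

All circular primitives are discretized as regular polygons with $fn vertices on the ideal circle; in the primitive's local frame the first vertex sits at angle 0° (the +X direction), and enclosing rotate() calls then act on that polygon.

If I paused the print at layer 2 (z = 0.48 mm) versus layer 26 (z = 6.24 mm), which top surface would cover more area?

Layer 2 (z = 0.48): the cylinder: section is a regular 16-gon, circumradius r=11.5 (area = (16/2)·11.500²·sin(360°/16) = 404.88 mm²); the cube at (2.5, 1.5) is not intersected at this z (z outside [6, 25.5]); Merging all regions: only the r=11.5 cylinder is present, so the union is just that shape — area = 404.88 mm². So its area = 404.88 mm². Layer 26 (z = 6.24): the cylinder: section is a regular 16-gon, circumradius r=11.5 (area = (16/2)·11.500²·sin(360°/16) = 404.88 mm²); the cube at (2.5, 1.5) is present — its section is the full 24×7 rectangle (area 168.00 mm²); Merging all regions: the regions partially overlap — summed areas 572.88 mm² minus the doubly-counted overlap 52.04 mm² gives 520.84 mm² — area = 520.84 mm². So its area = 520.84 mm². Layer 26 is larger (520.84 vs 404.88 mm²).

layer 26 (z = 6.24 mm)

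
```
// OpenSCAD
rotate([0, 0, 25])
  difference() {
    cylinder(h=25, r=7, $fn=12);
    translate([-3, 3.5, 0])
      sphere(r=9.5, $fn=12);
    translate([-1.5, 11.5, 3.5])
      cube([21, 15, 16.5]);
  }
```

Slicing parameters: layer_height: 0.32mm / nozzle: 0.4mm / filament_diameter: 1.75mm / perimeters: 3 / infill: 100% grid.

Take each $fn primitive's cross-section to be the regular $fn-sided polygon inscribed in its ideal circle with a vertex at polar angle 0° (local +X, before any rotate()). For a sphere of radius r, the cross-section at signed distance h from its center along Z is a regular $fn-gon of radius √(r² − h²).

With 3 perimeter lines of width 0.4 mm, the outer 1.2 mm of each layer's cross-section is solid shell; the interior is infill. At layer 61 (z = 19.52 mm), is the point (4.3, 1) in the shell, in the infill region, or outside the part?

infill

At z = 19.52 mm: the r=7 cylinder gives a regular 12-gon of circumradius 7 (constant along its height); the sphere at (-3, 3.5) is not intersected at this z (|z−center|=19.520 > r=9.5); the cube at (-1.5, 11.5) (footprint 21×15) is included at this height; Subtracting the remaining from the first: starting from the r=7 cylinder, the 21×15 cube at (-1.5, 11.5) misses the remaining region (no effect) — 1 connected region; (whole slice rotated 25° about Z — lengths, areas and connectivity unchanged). Overall, the cross-section is a single solid region. Undo the 25° rotation: the query point maps to (4.320, -0.911) in the un-rotated model frame. The nearest boundary edge runs (7.00, 0.00)→(6.06, -3.50); distance from the point to it = 2.35 mm. The point is inside the cross-section and 2.35 mm from the nearest boundary — more than the 1.2 mm shell width (3 × 0.4), so it's in the infill interior.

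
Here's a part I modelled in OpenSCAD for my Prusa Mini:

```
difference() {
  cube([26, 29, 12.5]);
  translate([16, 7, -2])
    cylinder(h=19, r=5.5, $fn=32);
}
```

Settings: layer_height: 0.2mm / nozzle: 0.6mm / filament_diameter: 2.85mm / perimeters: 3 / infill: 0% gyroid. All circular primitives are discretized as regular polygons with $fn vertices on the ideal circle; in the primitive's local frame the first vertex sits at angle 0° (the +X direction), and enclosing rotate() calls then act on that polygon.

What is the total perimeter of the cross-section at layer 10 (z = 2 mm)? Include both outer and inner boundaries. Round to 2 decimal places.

At z = 2 mm: the cube (footprint 26×29) is included at this height (perimeter 110.00 mm); the r=5.5 cylinder at (16, 7) contributes a regular 32-gon of circumradius 5.5 (perimeter = 2·32·5.500·sin(180°/32) = 34.50 mm); After the difference (first − rest): starting from the 26×29 cube, the r=5.5 cylinder at (16, 7) lies wholly inside it (removes its full 94.42 mm² and its 34.50 mm outline becomes a hole wall) — boundary (outer + 1 inner loop) = 144.50 mm. Overall, the cross-section is one region with 1 hole. Total boundary length (outer + inner) = 144.50 mm.

144.50 mm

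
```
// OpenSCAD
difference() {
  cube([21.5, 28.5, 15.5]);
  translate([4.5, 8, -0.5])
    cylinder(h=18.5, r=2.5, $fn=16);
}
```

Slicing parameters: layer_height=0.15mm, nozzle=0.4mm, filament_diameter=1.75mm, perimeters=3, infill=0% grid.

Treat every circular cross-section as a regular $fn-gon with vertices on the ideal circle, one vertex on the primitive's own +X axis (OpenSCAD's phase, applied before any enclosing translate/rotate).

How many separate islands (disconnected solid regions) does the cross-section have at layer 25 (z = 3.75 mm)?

1

At z = 3.75 mm: the cube is present — its section is the full 21.5×28.5 rectangle; the r=2.5 cylinder at (4.5, 8) contributes a regular 16-gon of circumradius 2.5; Taking the first minus the rest: starting from the 21.5×28.5 cube, the r=2.5 cylinder at (4.5, 8) lies wholly inside it (removes its full 19.13 mm² and its 15.61 mm outline becomes a hole wall) — 1 connected region with 1 hole. Overall, the cross-section is one region with 1 hole. Island count = 1.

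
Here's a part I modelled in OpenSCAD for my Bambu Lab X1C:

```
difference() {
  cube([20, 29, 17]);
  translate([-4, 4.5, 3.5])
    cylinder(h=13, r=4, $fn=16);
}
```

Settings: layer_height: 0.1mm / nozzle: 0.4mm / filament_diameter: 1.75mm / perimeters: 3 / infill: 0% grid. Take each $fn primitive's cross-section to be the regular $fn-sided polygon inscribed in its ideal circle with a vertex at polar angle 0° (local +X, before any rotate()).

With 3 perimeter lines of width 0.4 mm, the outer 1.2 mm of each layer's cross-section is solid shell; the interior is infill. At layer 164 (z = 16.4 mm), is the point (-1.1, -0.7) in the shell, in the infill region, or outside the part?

outside

At z = 16.4 mm: the 20×29 cube contributes its full rectangle; the r=4 cylinder at (-4, 4.5) contributes a regular 16-gon of circumradius 4; After the difference (first − rest): starting from the 20×29 cube, the r=4 cylinder at (-4, 4.5) misses the remaining region (no effect) — 1 connected region. Overall, the cross-section is a single solid region. The nearest boundary edge runs (20.00, 0.00)→(0.00, 0.00); distance from the point to it = 1.30 mm. The point is not inside any of the regions above, so it lies outside the cross-section (1.30 mm from the nearest boundary).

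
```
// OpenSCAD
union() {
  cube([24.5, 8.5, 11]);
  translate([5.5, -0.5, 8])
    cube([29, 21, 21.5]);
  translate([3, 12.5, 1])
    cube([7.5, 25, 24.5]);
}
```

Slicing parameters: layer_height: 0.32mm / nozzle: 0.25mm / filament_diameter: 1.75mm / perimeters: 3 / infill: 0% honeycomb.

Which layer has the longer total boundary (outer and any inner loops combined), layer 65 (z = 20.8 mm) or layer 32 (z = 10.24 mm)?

Layer 65 (z = 20.8): the cube is not intersected at this z (z outside [0, 11]); the cube at (5.5, -0.5) is present — its section is the full 29×21 rectangle (perimeter 100.00 mm); the cube at (3, 12.5) (footprint 7.5×25) is included at this height (perimeter 65.00 mm); Merging all regions: the regions partially overlap (shared area 40.00 mm²), so the edge portions inside another operand are dropped and the merged outline is re-measured after clipping — boundary = 139.00 mm. So its perimeter = 139.00 mm. Layer 32 (z = 10.24): the 24.5×8.5 cube contributes its full rectangle (perimeter 66.00 mm); the cube at (5.5, -0.5) (footprint 29×21) is included at this height (perimeter 100.00 mm); the 7.5×25 cube at (3, 12.5) contributes its full rectangle (perimeter 65.00 mm); Merging all regions: the regions partially overlap (shared area 201.50 mm²), so the edge portions inside another operand are dropped and the merged outline is re-measured after clipping — boundary = 150.00 mm. So its perimeter = 150.00 mm. Layer 32 is larger (150.00 vs 139.00 mm).

layer 32 (z = 10.24 mm)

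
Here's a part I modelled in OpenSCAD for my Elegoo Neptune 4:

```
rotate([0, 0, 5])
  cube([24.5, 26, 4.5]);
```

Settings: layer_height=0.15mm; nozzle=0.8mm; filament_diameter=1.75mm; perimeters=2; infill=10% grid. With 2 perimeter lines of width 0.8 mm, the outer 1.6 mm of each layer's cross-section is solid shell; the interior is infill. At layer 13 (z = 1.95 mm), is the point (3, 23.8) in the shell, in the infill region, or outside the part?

infill

At z = 1.95 mm: the 24.5×26 cube contributes its full rectangle; (whole slice rotated 5° about Z — lengths, areas and connectivity unchanged). Overall, the cross-section is a single solid region. Undo the 5° rotation: the query point maps to (5.063, 23.448) in the un-rotated model frame. The nearest boundary edge runs (24.50, 26.00)→(0.00, 26.00); distance from the point to it = 2.55 mm. The point is inside the cross-section and 2.55 mm from the nearest boundary — more than the 1.6 mm shell width (2 × 0.8), so it's in the infill interior.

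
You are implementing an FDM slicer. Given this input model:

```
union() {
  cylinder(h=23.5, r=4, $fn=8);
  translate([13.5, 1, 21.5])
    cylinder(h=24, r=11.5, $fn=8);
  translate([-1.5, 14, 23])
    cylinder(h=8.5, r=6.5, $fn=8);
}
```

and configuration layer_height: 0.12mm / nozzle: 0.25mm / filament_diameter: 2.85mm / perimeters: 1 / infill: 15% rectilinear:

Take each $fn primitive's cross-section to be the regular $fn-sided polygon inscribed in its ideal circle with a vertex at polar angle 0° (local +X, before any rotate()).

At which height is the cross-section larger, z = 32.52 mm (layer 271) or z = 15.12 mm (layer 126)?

layer 271 (z = 32.52 mm)

Layer 271 (z = 32.52): the cylinder does not reach this height (z outside [0, 23.5]); the r=11.5 cylinder at (13.5, 1) contributes a regular 8-gon of circumradius 11.5 (area = (8/2)·11.500²·sin(360°/8) = 374.06 mm²); the cylinder at (-1.5, 14) is absent (z outside [23, 31.5]); Taking the union: only the r=11.5 cylinder at (13.5, 1) is present, so the union is just that shape — area = 374.06 mm². So its area = 374.06 mm². Layer 126 (z = 15.12): the cylinder: section is a regular 8-gon, circumradius r=4 (area = (8/2)·4.000²·sin(360°/8) = 45.25 mm²); the cylinder at (13.5, 1) is absent (z outside [21.5, 45.5]); the cylinder at (-1.5, 14) does not reach this height (z outside [23, 31.5]); Combining (union): only the r=4 cylinder is present, so the union is just that shape — area = 45.25 mm². So its area = 45.25 mm². Layer 271 is larger (374.06 vs 45.25 mm²).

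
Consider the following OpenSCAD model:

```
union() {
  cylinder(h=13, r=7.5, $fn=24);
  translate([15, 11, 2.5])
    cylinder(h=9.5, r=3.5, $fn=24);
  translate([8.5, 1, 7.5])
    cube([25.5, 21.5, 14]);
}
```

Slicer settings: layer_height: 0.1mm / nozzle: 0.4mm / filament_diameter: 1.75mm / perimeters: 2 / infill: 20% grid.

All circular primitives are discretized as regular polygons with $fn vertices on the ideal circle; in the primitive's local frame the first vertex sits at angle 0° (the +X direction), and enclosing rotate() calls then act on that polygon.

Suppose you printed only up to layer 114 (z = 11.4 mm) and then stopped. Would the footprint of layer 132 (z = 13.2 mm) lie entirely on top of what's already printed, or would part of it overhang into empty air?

Compare the two slices. At z = 11.4: the cylinder: section is a regular 24-gon, circumradius r=7.5 (area = (24/2)·7.500²·sin(360°/24) = 174.70 mm²); the cylinder at (15, 11): section is a regular 24-gon, circumradius r=3.5 (area = (24/2)·3.500²·sin(360°/24) = 38.05 mm²); the cube at (8.5, 1) is present — its section is the full 25.5×21.5 rectangle (area 548.25 mm²); Combining (union): the regions partially overlap — summed areas 761.00 mm² minus the doubly-counted overlap 38.05 mm² gives 722.95 mm² — area = 722.95 mm². At z = 13.2: the cylinder does not reach this height (z outside [0, 13]); the cylinder at (15, 11) is not intersected at this z (z outside [2.5, 12]); the cube at (8.5, 1) is present — its section is the full 25.5×21.5 rectangle (area 548.25 mm²); Merging all regions: only the 25.5×21.5 cube at (8.5, 1) is present, so the union is just that shape — area = 548.25 mm². Checking containment: the cross-section at z = 13.2 is a subset of the cross-section at z = 11.4.

entirely on top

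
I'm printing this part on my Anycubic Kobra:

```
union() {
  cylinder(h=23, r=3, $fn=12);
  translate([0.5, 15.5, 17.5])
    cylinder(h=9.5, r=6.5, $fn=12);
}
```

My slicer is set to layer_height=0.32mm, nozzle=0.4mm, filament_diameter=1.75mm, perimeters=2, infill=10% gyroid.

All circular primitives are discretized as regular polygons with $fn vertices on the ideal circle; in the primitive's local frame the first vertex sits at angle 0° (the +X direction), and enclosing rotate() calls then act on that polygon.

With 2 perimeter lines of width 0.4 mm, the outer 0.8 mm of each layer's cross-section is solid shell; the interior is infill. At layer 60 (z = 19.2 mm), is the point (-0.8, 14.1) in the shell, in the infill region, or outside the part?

At z = 19.2 mm: the cylinder: section is a regular 12-gon, circumradius r=3; the r=6.5 cylinder at (0.5, 15.5) gives a regular 12-gon of circumradius 6.5 (constant along its height); Taking the union: the 2 present regions are separate (no shared area or edge), so areas and boundary lengths simply add and each stays a separate island — 2 connected regions. Overall, the cross-section has 2 separate islands. The nearest boundary edge runs (-2.75, 9.87)→(-5.13, 12.25); distance from the point to it = 4.37 mm. (Shell/infill is judged within the island containing the point — the largest one.) The point is inside the cross-section and 4.37 mm from the nearest boundary — more than the 0.8 mm shell width (2 × 0.4), so it's in the infill interior.

infill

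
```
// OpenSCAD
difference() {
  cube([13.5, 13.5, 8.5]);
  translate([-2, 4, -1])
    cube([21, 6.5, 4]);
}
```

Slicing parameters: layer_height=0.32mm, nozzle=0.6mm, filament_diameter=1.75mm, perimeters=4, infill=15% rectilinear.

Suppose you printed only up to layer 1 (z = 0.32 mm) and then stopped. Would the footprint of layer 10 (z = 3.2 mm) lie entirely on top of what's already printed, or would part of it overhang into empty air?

Compare the two slices. At z = 0.32: the 13.5×13.5 cube contributes its full rectangle (area 182.25 mm²); the cube at (-2, 4) is present — its section is the full 21×6.5 rectangle (area 136.50 mm²); Taking the first minus the rest: starting from the 13.5×13.5 cube (182.25 mm²), the 21×6.5 cube at (-2, 4) partially overlaps it — only the 87.75 mm² overlap (of its 136.50 mm²) is removed, clipping the outline — area = 94.50 mm². At z = 3.2: the cube (footprint 13.5×13.5) is included at this height (area 182.25 mm²); the cube at (-2, 4) does not reach this height (z outside [-1, 3]); After the difference (first − rest): none of the subtracted shapes is present at this height, so the 13.5×13.5 cube is unchanged — area = 182.25 mm². Checking containment: at z = 3.2 the cross-section extends beyond the z = 0.32 cross-section by about 87.75 mm².

part overhangs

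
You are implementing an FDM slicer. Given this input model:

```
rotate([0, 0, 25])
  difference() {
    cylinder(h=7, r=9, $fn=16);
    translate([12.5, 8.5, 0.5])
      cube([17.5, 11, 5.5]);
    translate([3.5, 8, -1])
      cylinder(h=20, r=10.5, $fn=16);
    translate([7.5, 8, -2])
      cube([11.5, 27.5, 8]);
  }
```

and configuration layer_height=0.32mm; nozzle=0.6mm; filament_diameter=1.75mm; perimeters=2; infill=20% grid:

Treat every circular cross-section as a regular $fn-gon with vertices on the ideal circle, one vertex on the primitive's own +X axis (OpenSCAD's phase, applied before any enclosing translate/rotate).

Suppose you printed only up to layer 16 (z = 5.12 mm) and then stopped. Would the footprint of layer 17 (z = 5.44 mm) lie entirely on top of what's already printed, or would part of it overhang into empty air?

entirely on top

Compare the two slices. At z = 5.12: the cylinder: section is a regular 16-gon, circumradius r=9 (area = (16/2)·9.000²·sin(360°/16) = 247.98 mm²); the 17.5×11 cube at (12.5, 8.5) contributes its full rectangle (area 192.50 mm²); the r=10.5 cylinder at (3.5, 8) contributes a regular 16-gon of circumradius 10.5 (area = (16/2)·10.500²·sin(360°/16) = 337.53 mm²); the 11.5×27.5 cube at (7.5, 8) contributes its full rectangle (area 316.25 mm²); Taking the first minus the rest: starting from the r=9 cylinder (247.98 mm²), the 17.5×11 cube at (12.5, 8.5) misses the remaining region (no effect); the r=10.5 cylinder at (3.5, 8) partially overlaps it — only the 128.05 mm² overlap (of its 337.53 mm²) is removed, clipping the outline; the 11.5×27.5 cube at (7.5, 8) misses the remaining region (no effect) — area = 119.93 mm²; (whole slice rotated 25° about Z — lengths, areas and connectivity unchanged). At z = 5.44: the r=9 cylinder gives a regular 16-gon of circumradius 9 (constant along its height) (area = (16/2)·9.000²·sin(360°/16) = 247.98 mm²); the cube at (12.5, 8.5) (footprint 17.5×11) is included at this height (area 192.50 mm²); the r=10.5 cylinder at (3.5, 8) contributes a regular 16-gon of circumradius 10.5 (area = (16/2)·10.500²·sin(360°/16) = 337.53 mm²); the cube at (7.5, 8) (footprint 11.5×27.5) is included at this height (area 316.25 mm²); Subtracting the remaining from the first: starting from the r=9 cylinder (247.98 mm²), the 17.5×11 cube at (12.5, 8.5) misses the remaining region (no effect); the r=10.5 cylinder at (3.5, 8) partially overlaps it — only the 128.05 mm² overlap (of its 337.53 mm²) is removed, clipping the outline; the 11.5×27.5 cube at (7.5, 8) misses the remaining region (no effect) — area = 119.93 mm²; (rotated 25° about Z; rotation is an isometry so areas/perimeters/island counts are preserved). Checking containment: the cross-section at z = 5.44 is a subset of the cross-section at z = 5.12.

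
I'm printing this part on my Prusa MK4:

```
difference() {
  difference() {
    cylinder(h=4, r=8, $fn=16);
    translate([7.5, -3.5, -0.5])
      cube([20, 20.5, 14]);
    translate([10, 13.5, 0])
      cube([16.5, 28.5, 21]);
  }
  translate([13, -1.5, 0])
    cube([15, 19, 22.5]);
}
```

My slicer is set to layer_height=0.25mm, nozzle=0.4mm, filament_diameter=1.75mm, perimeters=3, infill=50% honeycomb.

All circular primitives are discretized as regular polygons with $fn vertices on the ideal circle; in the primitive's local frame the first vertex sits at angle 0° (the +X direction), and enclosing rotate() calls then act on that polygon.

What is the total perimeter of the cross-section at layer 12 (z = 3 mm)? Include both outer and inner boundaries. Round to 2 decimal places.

49.84 mm

At z = 3 mm: the r=8 cylinder gives a regular 16-gon of circumradius 8 (constant along its height) (perimeter = 2·16·8.000·sin(180°/16) = 49.94 mm); the cube at (7.5, -3.5) is present — its section is the full 20×20.5 rectangle (perimeter 81.00 mm); the 16.5×28.5 cube at (10, 13.5) contributes its full rectangle (perimeter 90.00 mm); After the difference (first − rest): starting from the r=8 cylinder, the 20×20.5 cube at (7.5, -3.5) partially overlaps it — only the 1.26 mm² overlap (of its 410.00 mm²) is removed, clipping the outline; the 16.5×28.5 cube at (10, 13.5) misses the remaining region (no effect) — boundary = 49.84 mm; the cube at (13, -1.5) (footprint 15×19) is included at this height (perimeter 68.00 mm); Taking the first minus the rest: starting from the result so far, the 15×19 cube at (13, -1.5) misses the remaining region (no effect) — boundary = 49.84 mm. Overall, the cross-section is a single solid region. Total boundary length (outer) = 49.84 mm.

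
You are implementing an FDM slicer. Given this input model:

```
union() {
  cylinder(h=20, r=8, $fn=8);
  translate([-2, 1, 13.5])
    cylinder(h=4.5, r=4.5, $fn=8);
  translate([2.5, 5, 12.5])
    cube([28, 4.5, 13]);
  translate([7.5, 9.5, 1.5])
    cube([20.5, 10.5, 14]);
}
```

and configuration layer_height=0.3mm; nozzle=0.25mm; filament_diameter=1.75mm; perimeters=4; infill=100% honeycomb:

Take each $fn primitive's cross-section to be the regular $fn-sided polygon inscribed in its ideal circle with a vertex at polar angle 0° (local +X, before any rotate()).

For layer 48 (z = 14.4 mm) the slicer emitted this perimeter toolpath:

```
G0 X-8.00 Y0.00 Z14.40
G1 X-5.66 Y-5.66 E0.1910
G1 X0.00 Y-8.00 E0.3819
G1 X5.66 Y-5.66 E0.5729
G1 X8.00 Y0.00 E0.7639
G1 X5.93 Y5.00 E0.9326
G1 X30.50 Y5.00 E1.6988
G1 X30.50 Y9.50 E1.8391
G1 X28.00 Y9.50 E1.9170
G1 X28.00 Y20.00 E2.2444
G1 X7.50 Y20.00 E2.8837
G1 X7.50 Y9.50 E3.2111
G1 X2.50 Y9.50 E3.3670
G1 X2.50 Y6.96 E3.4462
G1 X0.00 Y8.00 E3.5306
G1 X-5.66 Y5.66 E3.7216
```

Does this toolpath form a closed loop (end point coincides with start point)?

no

Start point (G0): (-8.00, 0.00). End point (last G1): the path does not return to the start — open.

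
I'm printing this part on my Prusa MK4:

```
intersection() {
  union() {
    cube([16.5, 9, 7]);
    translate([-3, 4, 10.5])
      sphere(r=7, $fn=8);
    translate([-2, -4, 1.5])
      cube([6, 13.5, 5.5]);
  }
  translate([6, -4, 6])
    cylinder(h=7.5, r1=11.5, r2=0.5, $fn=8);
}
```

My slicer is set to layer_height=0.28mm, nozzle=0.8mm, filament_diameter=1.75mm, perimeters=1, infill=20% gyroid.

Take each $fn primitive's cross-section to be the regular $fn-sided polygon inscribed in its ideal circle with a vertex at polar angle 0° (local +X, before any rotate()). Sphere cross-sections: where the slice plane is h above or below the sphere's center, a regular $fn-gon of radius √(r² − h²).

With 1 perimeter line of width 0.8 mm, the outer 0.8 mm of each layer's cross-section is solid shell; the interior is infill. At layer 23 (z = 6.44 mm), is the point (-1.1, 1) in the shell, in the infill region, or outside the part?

infill

At z = 6.44 mm: the cube is present — its section is the full 16.5×9 rectangle; the sphere at (-3, 4): section is a regular 8-gon, circumradius = √(r²−h²) = √(7²−4.06²) = 5.702; the cube at (-2, -4) is present — its section is the full 6×13.5 rectangle; Merging all regions: the regions partially overlap (shared area 70.99 mm²), so overlapping operands fuse into one piece — 1 connected region; the cone at (6, -4): at t=0.059 of its height the radius interpolates to r₁+(r₂−r₁)t = 10.855, giving a regular 8-gon of that circumradius; After intersecting: the cone at (6, -4) partially overlaps that combined region; clipping to the common part keeps 112.71 mm² — 1 connected region. Overall, the cross-section is a single solid region. The nearest boundary edge runs (-3.77, -1.38)→(-1.68, 3.68); distance from the point to it = 1.56 mm. The point is inside the cross-section and 1.56 mm from the nearest boundary — more than the 0.8 mm shell width (1 × 0.8), so it's in the infill interior.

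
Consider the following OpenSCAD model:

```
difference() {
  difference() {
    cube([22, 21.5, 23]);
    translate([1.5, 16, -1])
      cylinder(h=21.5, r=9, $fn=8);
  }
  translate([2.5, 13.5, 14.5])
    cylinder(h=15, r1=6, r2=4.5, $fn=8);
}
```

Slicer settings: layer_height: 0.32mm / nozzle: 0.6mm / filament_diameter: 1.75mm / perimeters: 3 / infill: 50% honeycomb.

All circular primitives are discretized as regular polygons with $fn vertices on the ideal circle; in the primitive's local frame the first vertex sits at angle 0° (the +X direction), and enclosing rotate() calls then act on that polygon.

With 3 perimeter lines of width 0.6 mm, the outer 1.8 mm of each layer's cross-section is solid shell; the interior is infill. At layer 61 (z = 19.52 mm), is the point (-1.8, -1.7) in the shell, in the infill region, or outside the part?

At z = 19.52 mm: the cube (footprint 22×21.5) is included at this height; the r=9 cylinder at (1.5, 16) gives a regular 8-gon of circumradius 9 (constant along its height); After the difference (first − rest): starting from the 22×21.5 cube, the r=9 cylinder at (1.5, 16) partially overlaps it — only the 121.79 mm² overlap (of its 229.10 mm²) is removed, clipping the outline — 1 connected region; the cone at (2.5, 13.5): at t=0.335 of its height the radius interpolates to r₁+(r₂−r₁)t = 5.498, giving a regular 8-gon of that circumradius; Taking the first minus the rest: starting from that combined region, the cone at (2.5, 13.5) misses the remaining region (no effect) — 1 connected region. Overall, the cross-section is a single solid region. The nearest boundary edge runs (22.00, 0.00)→(0.00, 0.00); distance from the point to it = 2.48 mm. The point is not inside any of the regions above, so it lies outside the cross-section (2.48 mm from the nearest boundary).

outside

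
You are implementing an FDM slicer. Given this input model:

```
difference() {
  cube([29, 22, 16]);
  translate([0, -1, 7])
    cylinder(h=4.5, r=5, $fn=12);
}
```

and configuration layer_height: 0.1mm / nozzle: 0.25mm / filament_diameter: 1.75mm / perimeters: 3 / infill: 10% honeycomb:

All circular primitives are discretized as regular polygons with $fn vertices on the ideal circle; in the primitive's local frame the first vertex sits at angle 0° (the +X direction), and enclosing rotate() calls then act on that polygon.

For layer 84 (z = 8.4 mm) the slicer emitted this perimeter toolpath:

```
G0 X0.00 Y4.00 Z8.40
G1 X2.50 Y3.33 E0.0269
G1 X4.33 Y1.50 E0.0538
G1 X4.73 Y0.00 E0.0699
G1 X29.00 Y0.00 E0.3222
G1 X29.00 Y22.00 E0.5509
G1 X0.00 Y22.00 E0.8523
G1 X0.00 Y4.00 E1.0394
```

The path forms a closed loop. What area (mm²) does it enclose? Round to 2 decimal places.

Apply the shoelace formula to the sequence of (X, Y) vertices; enclosed area = 624.12 mm².

624.12 mm²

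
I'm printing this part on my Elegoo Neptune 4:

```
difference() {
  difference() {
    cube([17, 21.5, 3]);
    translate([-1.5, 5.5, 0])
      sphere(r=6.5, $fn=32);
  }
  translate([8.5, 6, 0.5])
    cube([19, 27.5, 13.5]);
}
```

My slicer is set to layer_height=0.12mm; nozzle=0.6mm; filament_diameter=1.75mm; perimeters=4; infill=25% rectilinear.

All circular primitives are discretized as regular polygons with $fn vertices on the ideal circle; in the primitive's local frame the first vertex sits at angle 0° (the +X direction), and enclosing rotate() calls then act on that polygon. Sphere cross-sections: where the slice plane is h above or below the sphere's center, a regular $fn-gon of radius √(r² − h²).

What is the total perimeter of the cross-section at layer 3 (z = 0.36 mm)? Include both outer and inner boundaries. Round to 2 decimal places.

At z = 0.36 mm: the cube (footprint 17×21.5) is included at this height (perimeter 77.00 mm); the r=6.5 sphere at (-1.5, 5.5) contributes a regular 32-gon of circumradius √(6.5²−0.36²) = 6.490 (perimeter = 2·32·6.490·sin(180°/32) = 40.71 mm); Taking the first minus the rest: starting from the 17×21.5 cube, the r=6.5 sphere at (-1.5, 5.5) partially overlaps it — only the 45.64 mm² overlap (of its 131.48 mm²) is removed, clipping the outline — boundary = 78.54 mm; the cube at (8.5, 6) is absent (z outside [0.5, 14]); After the difference (first − rest): none of the subtracted shapes is present at this height, so that combined region is unchanged — boundary = 78.54 mm. Overall, the cross-section is a single solid region. Total boundary length (outer) = 78.54 mm.

78.54 mm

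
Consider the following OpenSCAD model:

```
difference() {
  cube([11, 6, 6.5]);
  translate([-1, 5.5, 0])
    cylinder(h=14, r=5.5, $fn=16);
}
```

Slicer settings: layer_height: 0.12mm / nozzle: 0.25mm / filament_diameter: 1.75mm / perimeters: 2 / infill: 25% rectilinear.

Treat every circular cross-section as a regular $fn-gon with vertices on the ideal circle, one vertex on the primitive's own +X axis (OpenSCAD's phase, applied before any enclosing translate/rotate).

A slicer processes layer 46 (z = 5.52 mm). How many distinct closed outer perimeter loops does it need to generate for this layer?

At z = 5.52 mm: the 11×6 cube contributes its full rectangle; the cylinder at (-1, 5.5): section is a regular 16-gon, circumradius r=5.5; After the difference (first − rest): starting from the 11×6 cube, the r=5.5 cylinder at (-1, 5.5) partially overlaps it — only the 19.98 mm² overlap (of its 92.61 mm²) is removed, clipping the outline — 1 connected region. The result has 1 disconnected region.

1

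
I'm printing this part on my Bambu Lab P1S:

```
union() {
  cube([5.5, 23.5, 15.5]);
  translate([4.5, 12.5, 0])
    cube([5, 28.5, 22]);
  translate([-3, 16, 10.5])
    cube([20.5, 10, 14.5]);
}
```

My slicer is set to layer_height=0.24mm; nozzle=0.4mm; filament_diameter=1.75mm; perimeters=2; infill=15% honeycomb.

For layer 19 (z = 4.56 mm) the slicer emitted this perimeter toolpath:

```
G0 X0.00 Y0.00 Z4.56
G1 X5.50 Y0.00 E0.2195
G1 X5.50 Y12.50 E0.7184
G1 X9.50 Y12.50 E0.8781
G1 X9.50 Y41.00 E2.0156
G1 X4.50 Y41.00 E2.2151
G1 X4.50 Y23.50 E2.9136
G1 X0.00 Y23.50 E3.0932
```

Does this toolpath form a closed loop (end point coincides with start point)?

Start point (G0): (0.00, 0.00). End point (last G1): the path does not return to the start — open.

no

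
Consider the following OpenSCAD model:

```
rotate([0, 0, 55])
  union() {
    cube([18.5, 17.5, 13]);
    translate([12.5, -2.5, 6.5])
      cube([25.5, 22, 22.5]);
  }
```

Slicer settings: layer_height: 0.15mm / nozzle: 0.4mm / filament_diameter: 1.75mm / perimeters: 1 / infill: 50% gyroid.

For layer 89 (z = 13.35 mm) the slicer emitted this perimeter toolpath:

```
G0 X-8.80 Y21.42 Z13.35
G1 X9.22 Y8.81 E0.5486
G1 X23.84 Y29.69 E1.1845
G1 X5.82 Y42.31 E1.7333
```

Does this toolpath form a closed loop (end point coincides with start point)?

Start point (G0): (-8.80, 21.42). End point (last G1): the path does not return to the start — open.

no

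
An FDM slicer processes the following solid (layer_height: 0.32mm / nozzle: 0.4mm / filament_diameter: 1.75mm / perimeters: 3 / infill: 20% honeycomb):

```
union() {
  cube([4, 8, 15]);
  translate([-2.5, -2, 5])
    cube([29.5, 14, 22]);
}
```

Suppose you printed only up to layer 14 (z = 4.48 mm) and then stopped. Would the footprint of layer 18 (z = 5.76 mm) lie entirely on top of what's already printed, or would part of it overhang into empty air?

part overhangs

Compare the two slices. At z = 4.48: the cube is present — its section is the full 4×8 rectangle (area 32.00 mm²); the cube at (-2.5, -2) is not intersected at this z (z outside [5, 27]); Combining (union): only the 4×8 cube is present, so the union is just that shape — area = 32.00 mm². At z = 5.76: the cube is present — its section is the full 4×8 rectangle (area 32.00 mm²); the 29.5×14 cube at (-2.5, -2) contributes its full rectangle (area 413.00 mm²); Taking the union: the 4×8 cube lies entirely inside the 29.5×14 cube at (-2.5, -2), so the union is just the 29.5×14 cube at (-2.5, -2) — area = 413.00 mm². Checking containment: at z = 5.76 the cross-section extends beyond the z = 4.48 cross-section by about 381.00 mm².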